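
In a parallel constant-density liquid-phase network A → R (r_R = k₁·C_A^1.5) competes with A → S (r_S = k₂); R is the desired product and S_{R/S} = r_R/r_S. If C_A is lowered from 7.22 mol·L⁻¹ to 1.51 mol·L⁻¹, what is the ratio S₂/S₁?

S_{R/S} = (k₁/k₂)·C_A^1.5, so S₂/S₁ = (C_{A,2}/C_{A,1})^1.5.
= (1.51/7.22)^1.5 = (0.2091)^1.5 = 0.0956.

0.0956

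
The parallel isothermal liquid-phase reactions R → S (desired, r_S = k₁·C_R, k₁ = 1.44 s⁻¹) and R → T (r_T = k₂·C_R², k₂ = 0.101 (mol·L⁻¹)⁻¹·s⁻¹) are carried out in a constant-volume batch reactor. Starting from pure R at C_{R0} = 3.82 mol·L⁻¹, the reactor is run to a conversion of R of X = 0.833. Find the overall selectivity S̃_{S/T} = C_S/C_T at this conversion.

6.55

C_R = C_{R0}(1−X) = 0.6379 mol·L⁻¹.
Along a PFR/batch, dC_S/dC_R = −r_S/(r_S+r_T) = −k₁/(k₁+k₂·C_R).
Integrating from C_{R0} to C_R: C_S = (1.44/0.101)·ln[(1.44+0.101·3.82)/(1.44+0.101·0.638)] = 14.26·ln(1.826/1.504) = 2.760 mol·L⁻¹.
C_T = (C_{R0}−C_R)−C_S = 0.4216 mol·L⁻¹; S̃_{S/T} = 2.760/0.4216 = 6.55.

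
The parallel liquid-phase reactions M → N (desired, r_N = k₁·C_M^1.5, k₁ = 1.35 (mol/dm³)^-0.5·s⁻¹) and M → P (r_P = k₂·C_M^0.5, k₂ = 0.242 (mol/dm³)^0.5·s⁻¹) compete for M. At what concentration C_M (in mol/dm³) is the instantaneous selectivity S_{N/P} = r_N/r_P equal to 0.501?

S_{N/P} = (k₁/k₂)·C_M ⇒ C_M = S·k₂/k₁.
= 0.501×0.242/1.35 = 0.0898 mol/dm³.

0.0898 mol/dm³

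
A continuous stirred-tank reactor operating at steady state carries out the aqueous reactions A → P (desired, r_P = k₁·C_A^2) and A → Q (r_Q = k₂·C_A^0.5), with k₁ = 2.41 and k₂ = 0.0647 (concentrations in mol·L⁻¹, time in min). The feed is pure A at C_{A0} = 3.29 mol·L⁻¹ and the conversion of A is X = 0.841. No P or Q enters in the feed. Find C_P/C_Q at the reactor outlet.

Exit C_A = C_{A0}(1−X) = 3.29×0.159 = 0.5231 mol·L⁻¹.
A CSTR operates uniformly at the exit composition, giving r_P = 0.6595 and r_Q = 0.04680 (each k·C_A^n at C_A = 0.5231).
Overall selectivity = C_P/C_Q = r_Pτ/(r_Qτ) = r_P/r_Q = 14.1.

14.1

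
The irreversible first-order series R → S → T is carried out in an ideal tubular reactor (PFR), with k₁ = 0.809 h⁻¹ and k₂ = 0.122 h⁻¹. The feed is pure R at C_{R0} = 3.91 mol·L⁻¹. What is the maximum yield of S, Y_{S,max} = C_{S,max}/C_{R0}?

0.715

Evaluating C_S at τ_opt = ln(k₂/k₁)/(k₂−k₁) gives C_{S,max}/C_{R0} = (k₁/k₂)^[k₂/(k₂−k₁)].
= (0.809/0.122)^(0.122/(0.122−0.809)) = (6.631)^(-0.1776) = 0.7147.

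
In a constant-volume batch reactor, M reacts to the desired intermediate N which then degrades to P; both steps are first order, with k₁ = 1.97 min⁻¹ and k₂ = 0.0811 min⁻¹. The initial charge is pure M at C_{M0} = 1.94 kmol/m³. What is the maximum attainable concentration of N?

At the optimum, C_{N,max}/C_{M0} = (k₁/k₂)^[k₂/(k₂−k₁)].
= (1.97/0.0811)^(0.0811/(0.0811−1.97)) = (24.29)^(-0.04294) = 0.8720.
C_{N,max} = 0.8720×1.94 = 1.69 kmol/m³.

1.69 kmol/m³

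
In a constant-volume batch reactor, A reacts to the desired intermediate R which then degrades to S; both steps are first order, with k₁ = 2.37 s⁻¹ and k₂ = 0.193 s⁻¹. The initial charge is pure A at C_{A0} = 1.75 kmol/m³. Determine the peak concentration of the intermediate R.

1.40 kmol/m³

Evaluating C_R at t_opt = ln(k₂/k₁)/(k₂−k₁) gives C_{R,max}/C_{A0} = (k₁/k₂)^[k₂/(k₂−k₁)].
= (2.37/0.193)^(0.193/(0.193−2.37)) = (12.28)^(-0.08865) = 0.8006.
C_{R,max} = 0.8006×1.75 = 1.40 kmol/m³.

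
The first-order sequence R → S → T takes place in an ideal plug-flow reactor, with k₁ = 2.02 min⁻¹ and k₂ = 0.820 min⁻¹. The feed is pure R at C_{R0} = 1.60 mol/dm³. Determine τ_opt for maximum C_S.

For first-order series the maximum of C_S occurs at τ_opt = ln(k₂/k₁)/(k₂−k₁).
= ln(0.820/2.02)/(0.820−2.02) = ln(0.4059)/-1.200 = -0.9015/-1.200 = 0.751 min.

0.751 min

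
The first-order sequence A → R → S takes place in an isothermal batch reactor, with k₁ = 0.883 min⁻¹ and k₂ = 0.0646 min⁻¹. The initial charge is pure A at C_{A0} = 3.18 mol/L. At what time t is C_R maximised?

3.20 min

Setting dC_R/dt = 0 gives t_opt = ln(k₂/k₁)/(k₂−k₁).
= ln(0.0646/0.883)/(0.0646−0.883) = ln(0.07316)/-0.8184 = -2.615/-0.8184 = 3.20 min.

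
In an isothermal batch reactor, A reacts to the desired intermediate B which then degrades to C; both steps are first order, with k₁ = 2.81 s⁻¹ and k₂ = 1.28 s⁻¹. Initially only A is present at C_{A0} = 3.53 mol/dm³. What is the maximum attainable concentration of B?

1.83 mol/dm³

At the optimum, C_{B,max}/C_{A0} = (k₁/k₂)^[k₂/(k₂−k₁)].
= (2.81/1.28)^(1.28/(1.28−2.81)) = (2.195)^(-0.8366) = 0.5180.
C_{B,max} = 0.5180×3.53 = 1.83 mol/dm³.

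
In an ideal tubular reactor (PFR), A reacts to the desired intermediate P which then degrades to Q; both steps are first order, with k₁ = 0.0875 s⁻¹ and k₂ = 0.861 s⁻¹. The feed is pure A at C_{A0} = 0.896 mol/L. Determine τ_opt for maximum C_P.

For first-order series the maximum of C_P occurs at τ_opt = ln(k₂/k₁)/(k₂−k₁).
= ln(0.861/0.0875)/(0.861−0.0875) = ln(9.840)/0.7735 = 2.286/0.7735 = 2.96 s.

2.96 s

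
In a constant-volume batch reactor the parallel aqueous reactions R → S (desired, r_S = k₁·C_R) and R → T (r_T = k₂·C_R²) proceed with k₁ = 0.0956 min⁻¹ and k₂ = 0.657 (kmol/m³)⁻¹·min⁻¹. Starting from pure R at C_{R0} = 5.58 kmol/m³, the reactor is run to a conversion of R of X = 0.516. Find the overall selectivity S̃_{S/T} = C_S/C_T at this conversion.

C_R = C_{R0}(1−X) = 2.701 kmol/m³.
Along a PFR/batch, dC_S/dC_R = −r_S/(r_S+r_T) = −k₁/(k₁+k₂·C_R).
Integrating from C_{R0} to C_R: C_S = (0.0956/0.657)·ln[(0.0956+0.657·5.58)/(0.0956+0.657·2.70)] = 0.1455·ln(3.762/1.870) = 0.1017 kmol/m³.
C_T = (C_{R0}−C_R)−C_S = 2.778 kmol/m³; S̃_{S/T} = 0.1017/2.778 = 0.0366.

0.0366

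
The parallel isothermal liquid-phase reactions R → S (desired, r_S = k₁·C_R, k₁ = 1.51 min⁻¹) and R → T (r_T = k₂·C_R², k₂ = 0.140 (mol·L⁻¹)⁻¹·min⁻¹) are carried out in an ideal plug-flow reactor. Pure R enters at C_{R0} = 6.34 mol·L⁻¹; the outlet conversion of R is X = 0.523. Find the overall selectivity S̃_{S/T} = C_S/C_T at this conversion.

C_R = C_{R0}(1−X) = 3.024 mol·L⁻¹.
Along a PFR/batch, dC_S/dC_R = −r_S/(r_S+r_T) = −k₁/(k₁+k₂·C_R).
Integrating from C_{R0} to C_R: C_S = (1.51/0.140)·ln[(1.51+0.140·6.34)/(1.51+0.140·3.02)] = 10.79·ln(2.398/1.933) = 2.321 mol·L⁻¹.
C_T = (C_{R0}−C_R)−C_S = 0.9948 mol·L⁻¹; S̃_{S/T} = 2.321/0.9948 = 2.33.

2.33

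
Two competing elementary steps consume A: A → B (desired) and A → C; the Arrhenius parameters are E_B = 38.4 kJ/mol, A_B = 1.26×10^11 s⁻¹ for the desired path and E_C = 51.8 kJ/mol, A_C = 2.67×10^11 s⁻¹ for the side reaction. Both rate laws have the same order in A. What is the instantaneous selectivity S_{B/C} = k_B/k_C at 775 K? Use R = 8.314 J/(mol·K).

3.78

With equal orders, S_{B/C} = k_B/k_C = (A_B/A_C)·exp[(E_C−E_B)/(RT)].
(E_C−E_B)/(RT) = (51.8−38.4)×10³/(8.314×775) = 13400/6443 = 2.080.
k_B/k_C = (1.26×10^11/2.67×10^11)·exp(2.080) = 0.4719 × 8.002 = 3.78.
Since E_B < E_C, lowering the temperature improves selectivity toward B.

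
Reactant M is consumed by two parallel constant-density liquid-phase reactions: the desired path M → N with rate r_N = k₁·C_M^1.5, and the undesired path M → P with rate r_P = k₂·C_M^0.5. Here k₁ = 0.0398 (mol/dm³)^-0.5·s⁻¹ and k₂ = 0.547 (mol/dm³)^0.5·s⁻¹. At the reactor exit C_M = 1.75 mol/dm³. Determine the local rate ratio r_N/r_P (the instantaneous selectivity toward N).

S_{N/P} = r_N/r_P = (k₁·C_M^1.5)/(k₂·C_M^0.5) = (k₁/k₂)·C_M.
= (0.0398×1.750^1.5) / (0.547×1.750^0.5) = 0.09214/0.7236 = 0.127.
Since the desired path is higher order in M, keeping C_M high (PFR or concentrated feed) favours N.

0.127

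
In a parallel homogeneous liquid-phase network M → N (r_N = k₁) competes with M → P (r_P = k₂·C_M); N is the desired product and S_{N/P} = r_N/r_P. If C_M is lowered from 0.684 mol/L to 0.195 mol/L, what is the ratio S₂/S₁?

S_{N/P} = (k₁/k₂)·C_M⁻¹, so S₂/S₁ = (C_{M,2}/C_{M,1})⁻¹.
= 0.684/0.195 = 3.51.

3.51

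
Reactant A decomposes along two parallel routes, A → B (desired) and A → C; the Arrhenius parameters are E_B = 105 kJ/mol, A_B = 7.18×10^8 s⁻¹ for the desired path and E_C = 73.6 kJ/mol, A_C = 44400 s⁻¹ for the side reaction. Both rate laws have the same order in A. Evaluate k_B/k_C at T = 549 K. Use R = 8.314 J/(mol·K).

16.6

With equal orders, S_{B/C} = k_B/k_C = (A_B/A_C)·exp[(E_C−E_B)/(RT)].
(E_C−E_B)/(RT) = (73.6−105)×10³/(8.314×549) = -31400/4564 = -6.879.
k_B/k_C = (7.18×10^8/44400)·exp(-6.879) = 16171 × 0.001029 = 16.6.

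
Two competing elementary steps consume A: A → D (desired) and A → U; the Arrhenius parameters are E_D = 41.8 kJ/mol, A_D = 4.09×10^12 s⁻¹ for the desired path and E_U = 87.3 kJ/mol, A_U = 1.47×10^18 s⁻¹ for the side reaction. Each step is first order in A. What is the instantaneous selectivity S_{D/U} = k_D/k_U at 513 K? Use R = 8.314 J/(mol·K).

0.120

k_D/k_U = (A_D/A_U)·exp[−(E_D−E_U)/(RT)] = (A_D/A_U)·exp[(E_U−E_D)/(RT)].
(E_U−E_D)/(RT) = (87.3−41.8)×10³/(8.314×513) = 45500/4265 = 10.67.
k_D/k_U = (4.09×10^12/1.47×10^18)·exp(10.67) = 2.782×10^-6 × 42960 = 0.120.
Since E_D < E_U, lowering the temperature improves selectivity toward D.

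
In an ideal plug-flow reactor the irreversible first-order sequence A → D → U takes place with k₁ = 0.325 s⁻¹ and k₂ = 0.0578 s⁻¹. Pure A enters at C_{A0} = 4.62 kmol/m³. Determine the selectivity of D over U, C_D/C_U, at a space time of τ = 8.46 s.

2.49

For first-order series with pure A initially, C_D(τ) = k₁C_{A0}/(k₂−k₁)·(e^(−k₁τ) − e^(−k₂τ)).
e^(−k₁τ) = e^(−0.325×8.46) = e^(−2.750) = 0.06396; e^(−k₂τ) = e^(−0.4890) = 0.6132.
C_D = 0.325×4.62/(0.0578−0.325) × (0.06396−0.6132) = (-5.619)×(-0.5493) = 3.087 kmol/m³.
C_A = C_{A0}e^(−k₁τ) = 0.2955 kmol/m³, so C_U = C_{A0}−C_A−C_D = 1.238 kmol/m³; C_D/C_U = 2.49.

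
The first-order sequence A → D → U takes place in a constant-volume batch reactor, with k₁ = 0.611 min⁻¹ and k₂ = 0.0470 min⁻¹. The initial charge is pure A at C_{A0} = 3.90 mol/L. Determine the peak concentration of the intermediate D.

For a first-order series the maximum intermediate yield is C_{D,max}/C_{A0} = (k₁/k₂)^[k₂/(k₂−k₁)].
= (0.611/0.0470)^(0.0470/(0.0470−0.611)) = (13.00)^(-0.08333) = 0.8076.
C_{D,max} = 0.8076×3.90 = 3.15 mol/L.

3.15 mol/L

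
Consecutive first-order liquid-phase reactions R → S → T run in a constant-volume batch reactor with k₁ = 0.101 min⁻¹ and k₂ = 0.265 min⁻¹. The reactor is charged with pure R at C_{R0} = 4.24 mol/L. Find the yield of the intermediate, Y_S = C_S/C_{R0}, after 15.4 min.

0.120

Solving the coupled first-order balances gives C_S(t) = [k₁/(k₂−k₁)]·C_{R0}·(e^(−k₁t) − e^(−k₂t)).
e^(−k₁t) = e^(−0.101×15.4) = e^(−1.555) = 0.2111; e^(−k₂t) = e^(−4.081) = 0.01689.
C_S = 0.101×4.24/(0.265−0.101) × (0.2111−0.01689) = 2.611×0.1942 = 0.5071 mol/L.
Y_S = C_S/C_{R0} = 0.5071/4.24 = 0.120.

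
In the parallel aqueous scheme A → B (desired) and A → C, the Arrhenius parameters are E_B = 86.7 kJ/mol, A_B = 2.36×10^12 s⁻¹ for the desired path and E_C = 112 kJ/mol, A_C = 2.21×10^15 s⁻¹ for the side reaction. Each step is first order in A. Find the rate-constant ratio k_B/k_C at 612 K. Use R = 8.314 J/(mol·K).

k_B/k_C = (A_B/A_C)·exp[−(E_B−E_C)/(RT)] = (A_B/A_C)·exp[(E_C−E_B)/(RT)].
(E_C−E_B)/(RT) = (112−86.7)×10³/(8.314×612) = 25300/5088 = 4.972.
k_B/k_C = (2.36×10^12/2.21×10^15)·exp(4.972) = 0.001068 × 144.4 = 0.154.
Since E_B < E_C, lowering the temperature improves selectivity toward B.

0.154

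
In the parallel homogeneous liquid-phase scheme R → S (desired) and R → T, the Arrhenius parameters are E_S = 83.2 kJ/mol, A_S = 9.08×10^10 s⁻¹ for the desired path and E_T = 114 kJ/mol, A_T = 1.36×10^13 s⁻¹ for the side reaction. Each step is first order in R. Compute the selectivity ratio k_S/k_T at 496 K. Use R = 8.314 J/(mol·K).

11.7

With equal orders, S_{S/T} = k_S/k_T = (A_S/A_T)·exp[(E_T−E_S)/(RT)].
(E_T−E_S)/(RT) = (114−83.2)×10³/(8.314×496) = 30800/4124 = 7.469.
k_S/k_T = (9.08×10^10/1.36×10^13)·exp(7.469) = 0.006676 × 1753 = 11.7.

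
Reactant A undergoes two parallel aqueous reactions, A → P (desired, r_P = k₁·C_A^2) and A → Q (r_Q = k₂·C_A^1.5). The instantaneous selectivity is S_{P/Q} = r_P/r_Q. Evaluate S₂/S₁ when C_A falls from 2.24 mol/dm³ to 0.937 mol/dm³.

S_{P/Q} = (k₁/k₂)·C_A^0.5, so S₂/S₁ = (C_{A,2}/C_{A,1})^0.5.
= (0.937/2.24)^0.5 = (0.4183)^0.5 = 0.647.
Selectivity toward P falls as C_A falls — high-concentration operation is favoured.

0.647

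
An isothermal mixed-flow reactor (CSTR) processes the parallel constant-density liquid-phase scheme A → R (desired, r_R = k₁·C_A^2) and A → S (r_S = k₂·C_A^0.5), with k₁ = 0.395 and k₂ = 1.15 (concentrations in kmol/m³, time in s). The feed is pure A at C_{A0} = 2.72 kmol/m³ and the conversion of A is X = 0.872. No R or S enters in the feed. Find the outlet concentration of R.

0.156 kmol/m³

Exit C_A = C_{A0}(1−X) = 2.72×0.128 = 0.3482 kmol/m³.
In a CSTR the entire volume is at exit conditions, so r_R = 0.395×0.3482^2 = 0.04788 and r_S = 1.15×0.3482^0.5 = 0.6786.
Fraction of consumed A going to R: r_R/(r_R+r_S) = 0.06591.
C_R = 0.06591·C_{A0}·X = 0.06591×2.72×0.872 = 0.156 kmol/m³.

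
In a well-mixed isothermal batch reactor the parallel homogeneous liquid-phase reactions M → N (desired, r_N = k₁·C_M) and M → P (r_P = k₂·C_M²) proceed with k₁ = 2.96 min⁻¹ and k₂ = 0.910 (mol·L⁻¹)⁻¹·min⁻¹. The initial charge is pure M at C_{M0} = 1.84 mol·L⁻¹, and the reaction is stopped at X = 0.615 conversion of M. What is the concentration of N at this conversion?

C_M = C_{M0}(1−X) = 0.7084 mol·L⁻¹.
Along a PFR/batch, dC_N/dC_M = −r_N/(r_N+r_P) = −k₁/(k₁+k₂·C_M).
Integrating from C_{M0} to C_M: C_N = (2.96/0.910)·ln[(2.96+0.910·1.84)/(2.96+0.910·0.708)] = 3.253·ln(4.634/3.605) = 0.8174 mol·L⁻¹.

0.817 mol·L⁻¹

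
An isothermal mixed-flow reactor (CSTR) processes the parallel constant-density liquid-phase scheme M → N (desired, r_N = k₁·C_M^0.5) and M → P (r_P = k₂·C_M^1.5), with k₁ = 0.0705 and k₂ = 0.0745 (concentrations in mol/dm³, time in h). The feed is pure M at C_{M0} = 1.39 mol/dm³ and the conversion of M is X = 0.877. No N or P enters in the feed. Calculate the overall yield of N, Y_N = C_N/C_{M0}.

Exit C_M = C_{M0}(1−X) = 1.39×0.123 = 0.1710 mol/dm³.
A CSTR operates uniformly at the exit composition, giving r_N = 0.02915 and r_P = 0.005267 (each k·C_M^n at C_M = 0.1710).
Fraction of consumed M going to N: r_N/(r_N+r_P) = 0.8470.
C_N = 0.8470·C_{M0}·X = 0.8470×1.39×0.877 = 1.03 mol/dm³; Y_N = C_N/C_{M0} = 0.743.

0.743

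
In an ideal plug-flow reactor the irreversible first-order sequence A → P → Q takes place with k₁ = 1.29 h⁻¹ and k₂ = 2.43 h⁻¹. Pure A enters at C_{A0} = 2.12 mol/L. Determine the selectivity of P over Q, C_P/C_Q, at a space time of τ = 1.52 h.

0.180

For first-order series with pure A initially, C_P(τ) = k₁C_{A0}/(k₂−k₁)·(e^(−k₁τ) − e^(−k₂τ)).
e^(−k₁τ) = e^(−1.29×1.52) = e^(−1.961) = 0.1407; e^(−k₂τ) = e^(−3.694) = 0.02488.
C_P = 1.29×2.12/(2.43−1.29) × (0.1407−0.02488) = 2.399×0.1159 = 0.2780 mol/L.
C_A = C_{A0}e^(−k₁τ) = 0.2984 mol/L, so C_Q = C_{A0}−C_A−C_P = 1.544 mol/L; C_P/C_Q = 0.180.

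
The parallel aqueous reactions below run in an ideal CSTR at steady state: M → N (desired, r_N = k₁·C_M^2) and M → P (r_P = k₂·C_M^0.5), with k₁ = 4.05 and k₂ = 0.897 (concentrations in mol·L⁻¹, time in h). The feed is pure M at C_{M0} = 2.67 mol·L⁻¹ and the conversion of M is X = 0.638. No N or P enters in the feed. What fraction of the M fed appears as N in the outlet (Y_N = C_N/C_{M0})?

0.517

Exit C_M = C_{M0}(1−X) = 2.67×0.362 = 0.9665 mol·L⁻¹.
A CSTR operates uniformly at the exit composition, giving r_N = 3.784 and r_P = 0.8819 (each k·C_M^n at C_M = 0.9665).
Fraction of consumed M going to N: r_N/(r_N+r_P) = 0.8110.
C_N = 0.8110·C_{M0}·X = 0.8110×2.67×0.638 = 1.38 mol·L⁻¹; Y_N = C_N/C_{M0} = 0.517.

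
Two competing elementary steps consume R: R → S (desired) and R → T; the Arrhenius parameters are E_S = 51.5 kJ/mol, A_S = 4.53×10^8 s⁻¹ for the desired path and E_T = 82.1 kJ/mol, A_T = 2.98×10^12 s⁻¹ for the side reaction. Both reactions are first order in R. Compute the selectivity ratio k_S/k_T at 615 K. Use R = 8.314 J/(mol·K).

0.0604

Since both paths have the same order in R, the concentration cancels and S_{S/T} = k_S/k_T = (A_S/A_T)·exp[(E_T−E_S)/(RT)].
(E_T−E_S)/(RT) = (82.1−51.5)×10³/(8.314×615) = 30600/5113 = 5.985.
k_S/k_T = (4.53×10^8/2.98×10^12)·exp(5.985) = 1.520×10^-4 × 397.3 = 0.0604.
Since E_S < E_T, lowering the temperature improves selectivity toward S.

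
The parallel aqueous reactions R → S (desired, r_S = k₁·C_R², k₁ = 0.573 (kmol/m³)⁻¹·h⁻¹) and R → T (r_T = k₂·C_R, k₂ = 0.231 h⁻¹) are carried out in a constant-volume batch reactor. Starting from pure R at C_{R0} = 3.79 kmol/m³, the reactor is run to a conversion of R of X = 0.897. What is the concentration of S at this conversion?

2.73 kmol/m³

C_R = C_{R0}(1−X) = 0.3904 kmol/m³.
Along a PFR/batch, dC_T/dC_R = −r_T/(r_S+r_T) = −k₂/(k₂+k₁·C_R).
Integrating from C_{R0} to C_R: C_T = (0.231/0.573)·ln[(0.231+0.573·3.79)/(0.231+0.573·0.390)] = 0.4031·ln(2.403/0.4547) = 0.6711 kmol/m³.
Then C_S = (C_{R0}−C_R) − C_T = 3.400 − 0.6711 = 2.729 kmol/m³.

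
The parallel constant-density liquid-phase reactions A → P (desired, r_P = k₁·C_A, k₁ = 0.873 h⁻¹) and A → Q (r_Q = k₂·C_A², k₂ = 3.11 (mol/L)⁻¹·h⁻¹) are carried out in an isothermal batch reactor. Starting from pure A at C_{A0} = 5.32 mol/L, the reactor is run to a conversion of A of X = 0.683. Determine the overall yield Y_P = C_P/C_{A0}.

C_A = C_{A0}(1−X) = 1.686 mol/L.
Along a PFR/batch, dC_P/dC_A = −r_P/(r_P+r_Q) = −k₁/(k₁+k₂·C_A).
Integrating from C_{A0} to C_A: C_P = (0.873/3.11)·ln[(0.873+3.11·5.32)/(0.873+3.11·1.69)] = 0.2807·ln(17.42/6.118) = 0.2937 mol/L.
Y_P = C_P/C_{A0} = 0.2937/5.32 = 0.0552.

0.0552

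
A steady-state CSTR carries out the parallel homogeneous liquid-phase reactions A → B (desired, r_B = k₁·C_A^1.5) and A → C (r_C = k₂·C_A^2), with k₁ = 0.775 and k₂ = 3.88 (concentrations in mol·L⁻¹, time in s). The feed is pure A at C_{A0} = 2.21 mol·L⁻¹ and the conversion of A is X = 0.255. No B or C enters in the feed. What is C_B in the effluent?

0.0759 mol·L⁻¹

Exit C_A = C_{A0}(1−X) = 2.21×0.745 = 1.646 mol·L⁻¹.
In a CSTR the entire volume is at exit conditions, so r_B = 0.775×1.646^1.5 = 1.637 and r_C = 3.88×1.646^2 = 10.52.
Fraction of consumed A going to B: r_B/(r_B+r_C) = 0.1347.
C_B = 0.1347·C_{A0}·X = 0.1347×2.21×0.255 = 0.0759 mol·L⁻¹.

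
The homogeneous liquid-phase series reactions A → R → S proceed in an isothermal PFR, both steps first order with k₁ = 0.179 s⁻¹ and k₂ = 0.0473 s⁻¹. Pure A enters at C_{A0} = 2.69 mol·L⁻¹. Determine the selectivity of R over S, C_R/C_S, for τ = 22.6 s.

0.821

For first-order series with pure A initially, C_R(τ) = k₁C_{A0}/(k₂−k₁)·(e^(−k₁τ) − e^(−k₂τ)).
e^(−k₁τ) = e^(−0.179×22.6) = e^(−4.045) = 0.01750; e^(−k₂τ) = e^(−1.069) = 0.3434.
C_R = 0.179×2.69/(0.0473−0.179) × (0.01750−0.3434) = (-3.656)×(-0.3259) = 1.191 mol·L⁻¹.
C_A = C_{A0}e^(−k₁τ) = 0.04708 mol·L⁻¹, so C_S = C_{A0}−C_A−C_R = 1.452 mol·L⁻¹; C_R/C_S = 0.821.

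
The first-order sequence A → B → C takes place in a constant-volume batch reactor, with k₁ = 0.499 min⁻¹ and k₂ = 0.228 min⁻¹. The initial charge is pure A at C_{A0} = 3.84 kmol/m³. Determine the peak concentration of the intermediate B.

1.99 kmol/m³

For a first-order series the maximum intermediate yield is C_{B,max}/C_{A0} = (k₁/k₂)^[k₂/(k₂−k₁)].
= (0.499/0.228)^(0.228/(0.228−0.499)) = (2.189)^(-0.8413) = 0.5174.
C_{B,max} = 0.5174×3.84 = 1.99 kmol/m³.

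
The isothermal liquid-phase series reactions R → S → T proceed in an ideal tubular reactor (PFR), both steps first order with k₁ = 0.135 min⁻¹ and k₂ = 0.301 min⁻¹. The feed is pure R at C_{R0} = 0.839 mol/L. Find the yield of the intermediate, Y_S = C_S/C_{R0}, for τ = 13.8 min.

For first-order series with pure R initially, C_S(τ) = k₁C_{R0}/(k₂−k₁)·(e^(−k₁τ) − e^(−k₂τ)).
e^(−k₁τ) = e^(−0.135×13.8) = e^(−1.863) = 0.1552; e^(−k₂τ) = e^(−4.154) = 0.01570.
C_S = 0.135×0.839/(0.301−0.135) × (0.1552−0.01570) = 0.6823×0.1395 = 0.09518 mol/L.
Y_S = C_S/C_{R0} = 0.09518/0.839 = 0.113.

0.113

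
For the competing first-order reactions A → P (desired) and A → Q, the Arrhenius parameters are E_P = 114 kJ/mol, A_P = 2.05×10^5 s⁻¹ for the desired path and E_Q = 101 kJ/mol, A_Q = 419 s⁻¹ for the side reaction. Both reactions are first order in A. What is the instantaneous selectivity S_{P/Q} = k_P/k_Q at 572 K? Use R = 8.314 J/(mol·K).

31.8

k_P/k_Q = (A_P/A_Q)·exp[−(E_P−E_Q)/(RT)] = (A_P/A_Q)·exp[(E_Q−E_P)/(RT)].
(E_Q−E_P)/(RT) = (101−114)×10³/(8.314×572) = -13000/4756 = -2.734.
k_P/k_Q = (2.05×10^5/419)·exp(-2.734) = 489.3 × 0.06498 = 31.8.
Since E_P > E_Q, raising the temperature improves selectivity toward P.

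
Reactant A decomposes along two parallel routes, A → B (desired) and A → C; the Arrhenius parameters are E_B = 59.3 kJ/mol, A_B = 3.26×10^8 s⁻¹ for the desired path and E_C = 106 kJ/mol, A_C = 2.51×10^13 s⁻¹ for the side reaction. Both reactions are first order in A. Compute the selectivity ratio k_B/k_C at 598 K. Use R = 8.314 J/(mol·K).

k_B/k_C = (A_B/A_C)·exp[−(E_B−E_C)/(RT)] = (A_B/A_C)·exp[(E_C−E_B)/(RT)].
(E_C−E_B)/(RT) = (106−59.3)×10³/(8.314×598) = 46700/4972 = 9.393.
k_B/k_C = (3.26×10^8/2.51×10^13)·exp(9.393) = 1.299×10^-5 × 12004 = 0.156.
Since E_B < E_C, lowering the temperature improves selectivity toward B.

0.156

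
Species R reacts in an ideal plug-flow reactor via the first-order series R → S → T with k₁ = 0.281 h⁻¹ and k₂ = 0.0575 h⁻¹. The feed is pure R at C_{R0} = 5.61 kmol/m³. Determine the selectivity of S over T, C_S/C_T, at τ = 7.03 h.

3.38

The intermediate concentration in a first-order A→B→C sequence is C_S = k₁C_{R0}(e^(−k₁τ) − e^(−k₂τ))/(k₂−k₁).
e^(−k₁τ) = e^(−0.281×7.03) = e^(−1.975) = 0.1387; e^(−k₂τ) = e^(−0.4042) = 0.6675.
C_S = 0.281×5.61/(0.0575−0.281) × (0.1387−0.6675) = (-7.053)×(-0.5288) = 3.730 kmol/m³.
C_R = C_{R0}e^(−k₁τ) = 0.7781 kmol/m³, so C_T = C_{R0}−C_R−C_S = 1.102 kmol/m³; C_S/C_T = 3.38.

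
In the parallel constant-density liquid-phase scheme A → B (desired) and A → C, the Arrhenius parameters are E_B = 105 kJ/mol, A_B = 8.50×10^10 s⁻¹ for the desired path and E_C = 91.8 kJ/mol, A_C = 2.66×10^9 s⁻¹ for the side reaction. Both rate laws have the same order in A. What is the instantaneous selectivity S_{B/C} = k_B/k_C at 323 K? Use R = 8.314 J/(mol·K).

0.234

k_B/k_C = (A_B/A_C)·exp[−(E_B−E_C)/(RT)] = (A_B/A_C)·exp[(E_C−E_B)/(RT)].
(E_C−E_B)/(RT) = (91.8−105)×10³/(8.314×323) = -13200/2685 = -4.915.
k_B/k_C = (8.50×10^10/2.66×10^9)·exp(-4.915) = 31.95 × 0.007333 = 0.234.
Since E_B > E_C, raising the temperature improves selectivity toward B.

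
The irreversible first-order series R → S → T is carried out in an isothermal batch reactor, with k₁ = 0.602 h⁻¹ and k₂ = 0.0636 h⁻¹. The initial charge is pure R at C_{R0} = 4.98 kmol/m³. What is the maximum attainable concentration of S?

For a first-order series the maximum intermediate yield is C_{S,max}/C_{R0} = (k₁/k₂)^[k₂/(k₂−k₁)].
= (0.602/0.0636)^(0.0636/(0.0636−0.602)) = (9.465)^(-0.1181) = 0.7668.
C_{S,max} = 0.7668×4.98 = 3.82 kmol/m³.

3.82 kmol/m³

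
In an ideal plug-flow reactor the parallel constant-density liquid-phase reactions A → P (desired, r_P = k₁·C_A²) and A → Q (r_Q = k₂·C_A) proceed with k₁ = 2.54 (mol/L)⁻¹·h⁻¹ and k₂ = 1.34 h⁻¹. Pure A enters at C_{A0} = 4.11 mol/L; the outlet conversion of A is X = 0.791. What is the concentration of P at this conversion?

2.61 mol/L

C_A = C_{A0}(1−X) = 0.8590 mol/L.
Along a PFR/batch, dC_Q/dC_A = −r_Q/(r_P+r_Q) = −k₂/(k₂+k₁·C_A).
Integrating from C_{A0} to C_A: C_Q = (1.34/2.54)·ln[(1.34+2.54·4.11)/(1.34+2.54·0.859)] = 0.5276·ln(11.78/3.522) = 0.6370 mol/L.
Then C_P = (C_{A0}−C_A) − C_Q = 3.251 − 0.6370 = 2.614 mol/L.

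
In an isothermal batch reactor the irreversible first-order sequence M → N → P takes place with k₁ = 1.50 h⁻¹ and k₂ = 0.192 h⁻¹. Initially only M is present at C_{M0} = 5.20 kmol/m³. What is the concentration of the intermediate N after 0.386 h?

2.20 kmol/m³

Solving the coupled first-order balances gives C_N(t) = [k₁/(k₂−k₁)]·C_{M0}·(e^(−k₁t) − e^(−k₂t)).
e^(−k₁t) = e^(−1.50×0.386) = e^(−0.5790) = 0.5605; e^(−k₂t) = e^(−0.07411) = 0.9286.
C_N = 1.50×5.20/(0.192−1.50) × (0.5605−0.9286) = (-5.963)×(-0.3681) = 2.195 kmol/m³.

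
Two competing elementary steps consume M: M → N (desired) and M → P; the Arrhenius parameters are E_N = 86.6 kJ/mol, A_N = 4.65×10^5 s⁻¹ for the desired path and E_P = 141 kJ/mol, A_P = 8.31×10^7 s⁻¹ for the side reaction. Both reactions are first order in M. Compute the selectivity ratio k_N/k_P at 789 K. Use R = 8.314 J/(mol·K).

22.4

Since both paths have the same order in M, the concentration cancels and S_{N/P} = k_N/k_P = (A_N/A_P)·exp[(E_P−E_N)/(RT)].
(E_P−E_N)/(RT) = (141−86.6)×10³/(8.314×789) = 54400/6560 = 8.293.
k_N/k_P = (4.65×10^5/8.31×10^7)·exp(8.293) = 0.005596 × 3996 = 22.4.
Since E_N < E_P, lowering the temperature improves selectivity toward N.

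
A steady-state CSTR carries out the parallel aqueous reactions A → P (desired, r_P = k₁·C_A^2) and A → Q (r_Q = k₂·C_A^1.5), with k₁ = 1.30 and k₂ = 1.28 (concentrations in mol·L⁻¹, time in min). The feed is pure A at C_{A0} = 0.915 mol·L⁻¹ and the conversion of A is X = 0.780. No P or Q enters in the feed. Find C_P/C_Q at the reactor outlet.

Exit C_A = C_{A0}(1−X) = 0.915×0.220 = 0.2013 mol·L⁻¹.
In a CSTR the entire volume is at exit conditions, so r_P = 1.30×0.2013^2 = 0.05268 and r_Q = 1.28×0.2013^1.5 = 0.1156.
Overall selectivity = C_P/C_Q = r_Pτ/(r_Qτ) = r_P/r_Q = 0.456.

0.456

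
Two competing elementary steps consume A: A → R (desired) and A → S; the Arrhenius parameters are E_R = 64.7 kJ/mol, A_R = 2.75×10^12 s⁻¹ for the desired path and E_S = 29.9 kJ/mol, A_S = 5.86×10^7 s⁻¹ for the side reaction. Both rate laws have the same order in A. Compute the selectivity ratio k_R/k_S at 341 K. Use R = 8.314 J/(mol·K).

Since both paths have the same order in A, the concentration cancels and S_{R/S} = k_R/k_S = (A_R/A_S)·exp[(E_S−E_R)/(RT)].
(E_S−E_R)/(RT) = (29.9−64.7)×10³/(8.314×341) = -34800/2835 = -12.27.
k_R/k_S = (2.75×10^12/5.86×10^7)·exp(-12.27) = 46928 × 4.668×10^-6 = 0.219.

0.219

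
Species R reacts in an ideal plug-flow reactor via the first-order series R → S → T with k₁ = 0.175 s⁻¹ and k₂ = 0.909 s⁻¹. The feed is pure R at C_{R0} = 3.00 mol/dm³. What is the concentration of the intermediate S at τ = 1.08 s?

0.324 mol/dm³

The intermediate concentration in a first-order A→B→C sequence is C_S = k₁C_{R0}(e^(−k₁τ) − e^(−k₂τ))/(k₂−k₁).
e^(−k₁τ) = e^(−0.175×1.08) = e^(−0.1890) = 0.8278; e^(−k₂τ) = e^(−0.9817) = 0.3747.
C_S = 0.175×3.00/(0.909−0.175) × (0.8278−0.3747) = 0.7153×0.4531 = 0.3241 mol/dm³.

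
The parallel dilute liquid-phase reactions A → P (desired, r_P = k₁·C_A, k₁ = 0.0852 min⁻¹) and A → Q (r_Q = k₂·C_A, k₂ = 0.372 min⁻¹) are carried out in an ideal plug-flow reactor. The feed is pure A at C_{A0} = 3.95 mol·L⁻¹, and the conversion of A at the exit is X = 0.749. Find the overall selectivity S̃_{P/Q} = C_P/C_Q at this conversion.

C_A = C_{A0}(1−X) = 0.9915 mol·L⁻¹.
Both paths are first order in A, so the instantaneous fraction to P is constant: dC_P/d(−C_A) = k₁/(k₁+k₂) = 0.1864.
C_P = 0.1864·(C_{A0}−C_A) = 0.1864×2.959 = 0.551 mol·L⁻¹.
C_Q = (C_{A0}−C_A)−C_P = 2.407 mol·L⁻¹; S̃_{P/Q} = 0.5513/2.407 = 0.229.

0.229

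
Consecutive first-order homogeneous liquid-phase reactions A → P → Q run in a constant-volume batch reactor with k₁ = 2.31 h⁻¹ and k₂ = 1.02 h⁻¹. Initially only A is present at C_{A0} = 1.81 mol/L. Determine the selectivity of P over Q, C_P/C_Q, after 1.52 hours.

0.507

Solving the coupled first-order balances gives C_P(t) = [k₁/(k₂−k₁)]·C_{A0}·(e^(−k₁t) − e^(−k₂t)).
e^(−k₁t) = e^(−2.31×1.52) = e^(−3.511) = 0.02986; e^(−k₂t) = e^(−1.550) = 0.2122.
C_P = 2.31×1.81/(1.02−2.31) × (0.02986−0.2122) = (-3.241)×(-0.1823) = 0.5909 mol/L.
C_A = C_{A0}e^(−k₁t) = 0.05405 mol/L, so C_Q = C_{A0}−C_A−C_P = 1.165 mol/L; C_P/C_Q = 0.507.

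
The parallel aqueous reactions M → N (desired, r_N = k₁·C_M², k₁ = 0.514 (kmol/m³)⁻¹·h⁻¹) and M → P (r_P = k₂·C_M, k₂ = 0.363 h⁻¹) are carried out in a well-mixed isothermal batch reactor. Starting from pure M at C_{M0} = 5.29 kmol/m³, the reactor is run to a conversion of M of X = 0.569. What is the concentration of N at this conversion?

C_M = C_{M0}(1−X) = 2.280 kmol/m³.
Along a PFR/batch, dC_P/dC_M = −r_P/(r_N+r_P) = −k₂/(k₂+k₁·C_M).
Integrating from C_{M0} to C_M: C_P = (0.363/0.514)·ln[(0.363+0.514·5.29)/(0.363+0.514·2.28)] = 0.7062·ln(3.082/1.535) = 0.4923 kmol/m³.
Then C_N = (C_{M0}−C_M) − C_P = 3.010 − 0.4923 = 2.518 kmol/m³.

2.52 kmol/m³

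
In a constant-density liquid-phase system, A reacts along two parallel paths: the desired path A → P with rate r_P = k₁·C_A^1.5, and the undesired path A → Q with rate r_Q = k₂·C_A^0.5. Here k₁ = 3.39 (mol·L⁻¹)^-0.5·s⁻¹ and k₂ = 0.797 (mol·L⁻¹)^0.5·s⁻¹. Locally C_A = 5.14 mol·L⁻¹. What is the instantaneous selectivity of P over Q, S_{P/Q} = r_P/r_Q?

21.9

S_{P/Q} = r_P/r_Q = (k₁·C_A^1.5)/(k₂·C_A^0.5) = (k₁/k₂)·C_A.
= (3.39×5.140^1.5) / (0.797×5.140^0.5) = 39.50/1.807 = 21.9.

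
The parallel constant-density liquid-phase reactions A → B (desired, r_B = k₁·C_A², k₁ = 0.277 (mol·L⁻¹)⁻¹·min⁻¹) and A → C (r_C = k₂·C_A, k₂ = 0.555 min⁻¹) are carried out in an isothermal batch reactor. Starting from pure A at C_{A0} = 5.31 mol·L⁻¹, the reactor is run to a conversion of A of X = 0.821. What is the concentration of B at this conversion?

2.54 mol·L⁻¹

C_A = C_{A0}(1−X) = 0.9505 mol·L⁻¹.
Along a PFR/batch, dC_C/dC_A = −r_C/(r_B+r_C) = −k₂/(k₂+k₁·C_A).
Integrating from C_{A0} to C_A: C_C = (0.555/0.277)·ln[(0.555+0.277·5.31)/(0.555+0.277·0.950)] = 2.004·ln(2.026/0.8183) = 1.816 mol·L⁻¹.
Then C_B = (C_{A0}−C_A) − C_C = 4.360 − 1.816 = 2.543 mol·L⁻¹.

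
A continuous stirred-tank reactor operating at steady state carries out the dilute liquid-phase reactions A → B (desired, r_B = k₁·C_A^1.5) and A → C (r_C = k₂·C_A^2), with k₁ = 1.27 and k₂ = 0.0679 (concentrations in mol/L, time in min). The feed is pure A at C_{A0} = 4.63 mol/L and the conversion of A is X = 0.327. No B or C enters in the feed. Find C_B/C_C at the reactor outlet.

Exit C_A = C_{A0}(1−X) = 4.63×0.673 = 3.116 mol/L.
In a CSTR the entire volume is at exit conditions, so r_B = 1.27×3.116^1.5 = 6.986 and r_C = 0.0679×3.116^2 = 0.6593.
Overall selectivity = C_B/C_C = r_Bτ/(r_Cτ) = r_B/r_C = 10.6.

10.6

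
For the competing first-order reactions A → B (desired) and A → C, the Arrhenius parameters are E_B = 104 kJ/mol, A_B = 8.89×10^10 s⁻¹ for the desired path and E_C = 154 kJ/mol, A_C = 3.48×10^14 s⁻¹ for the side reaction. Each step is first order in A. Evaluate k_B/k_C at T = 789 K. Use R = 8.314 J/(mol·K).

k_B/k_C = (A_B/A_C)·exp[−(E_B−E_C)/(RT)] = (A_B/A_C)·exp[(E_C−E_B)/(RT)].
(E_C−E_B)/(RT) = (154−104)×10³/(8.314×789) = 50000/6560 = 7.622.
k_B/k_C = (8.89×10^10/3.48×10^14)·exp(7.622) = 2.555×10^-4 × 2043 = 0.522.
Since E_B < E_C, lowering the temperature improves selectivity toward B.

0.522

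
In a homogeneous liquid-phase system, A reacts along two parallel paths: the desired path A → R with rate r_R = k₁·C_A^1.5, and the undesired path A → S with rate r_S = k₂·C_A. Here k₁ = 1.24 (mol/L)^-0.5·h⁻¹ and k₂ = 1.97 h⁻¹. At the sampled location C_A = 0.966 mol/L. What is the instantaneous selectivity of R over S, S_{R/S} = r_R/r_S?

S_{R/S} = r_R/r_S = (k₁·C_A^1.5)/(k₂·C_A) = (k₁/k₂)·C_A^0.5.
= (1.24×0.9660^1.5) / (1.97×0.9660) = 1.177/1.903 = 0.619.
Since the desired path is higher order in A, keeping C_A high (PFR or concentrated feed) favours R.

0.619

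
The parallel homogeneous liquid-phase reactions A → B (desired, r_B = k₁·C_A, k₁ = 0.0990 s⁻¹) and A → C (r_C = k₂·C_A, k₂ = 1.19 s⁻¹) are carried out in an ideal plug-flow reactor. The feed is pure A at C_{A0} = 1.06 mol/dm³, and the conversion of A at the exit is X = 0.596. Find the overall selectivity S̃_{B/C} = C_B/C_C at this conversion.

C_A = C_{A0}(1−X) = 0.4282 mol/dm³.
Both paths are first order in A, so the instantaneous fraction to B is constant: dC_B/d(−C_A) = k₁/(k₁+k₂) = 0.07680.
C_B = 0.07680·(C_{A0}−C_A) = 0.07680×0.6318 = 0.0485 mol/dm³.
C_C = (C_{A0}−C_A)−C_B = 0.5832 mol/dm³; S̃_{B/C} = 0.04852/0.5832 = 0.0832.

0.0832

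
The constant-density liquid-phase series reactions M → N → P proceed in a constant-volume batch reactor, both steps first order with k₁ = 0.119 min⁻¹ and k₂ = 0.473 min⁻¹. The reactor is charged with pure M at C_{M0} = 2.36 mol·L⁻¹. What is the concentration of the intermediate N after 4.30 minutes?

The intermediate concentration in a first-order A→B→C sequence is C_N = k₁C_{M0}(e^(−k₁t) − e^(−k₂t))/(k₂−k₁).
e^(−k₁t) = e^(−0.119×4.30) = e^(−0.5117) = 0.5995; e^(−k₂t) = e^(−2.034) = 0.1308.
C_N = 0.119×2.36/(0.473−0.119) × (0.5995−0.1308) = 0.7933×0.4687 = 0.3718 mol·L⁻¹.

0.372 mol·L⁻¹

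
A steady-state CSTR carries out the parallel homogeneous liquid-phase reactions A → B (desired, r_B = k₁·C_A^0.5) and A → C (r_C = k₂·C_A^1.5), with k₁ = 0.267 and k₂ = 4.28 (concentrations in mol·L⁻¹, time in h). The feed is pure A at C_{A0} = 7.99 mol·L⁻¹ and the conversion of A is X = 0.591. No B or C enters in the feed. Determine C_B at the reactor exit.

Exit C_A = C_{A0}(1−X) = 7.99×0.409 = 3.268 mol·L⁻¹.
A CSTR operates uniformly at the exit composition, giving r_B = 0.4827 and r_C = 25.28 (each k·C_A^n at C_A = 3.268).
Fraction of consumed A going to B: r_B/(r_B+r_C) = 0.01873.
C_B = 0.01873·C_{A0}·X = 0.01873×7.99×0.591 = 0.0885 mol·L⁻¹.

0.0885 mol·L⁻¹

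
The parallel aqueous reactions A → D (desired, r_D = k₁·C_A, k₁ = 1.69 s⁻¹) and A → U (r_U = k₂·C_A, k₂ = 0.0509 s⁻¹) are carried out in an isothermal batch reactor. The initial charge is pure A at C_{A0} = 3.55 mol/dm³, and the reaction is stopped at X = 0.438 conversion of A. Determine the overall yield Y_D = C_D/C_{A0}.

0.425

C_A = C_{A0}(1−X) = 1.995 mol/dm³.
Both paths are first order in A, so the instantaneous fraction to D is constant: dC_D/d(−C_A) = k₁/(k₁+k₂) = 0.9708.
C_D = 0.9708·(C_{A0}−C_A) = 0.9708×1.555 = 1.51 mol/dm³.
Y_D = C_D/C_{A0} = 1.509/3.55 = 0.425.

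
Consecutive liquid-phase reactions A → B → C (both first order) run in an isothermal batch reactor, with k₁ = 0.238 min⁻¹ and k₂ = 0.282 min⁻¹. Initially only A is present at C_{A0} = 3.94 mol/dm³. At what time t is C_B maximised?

3.86 min

The intermediate peaks when r₁ = r₂, i.e. k₁e^(−k₁t) = k₂e^(−k₂t), giving t_opt = ln(k₂/k₁)/(k₂−k₁).
= ln(0.282/0.238)/(0.282−0.238) = ln(1.185)/0.04400 = 0.1696/0.04400 = 3.86 min.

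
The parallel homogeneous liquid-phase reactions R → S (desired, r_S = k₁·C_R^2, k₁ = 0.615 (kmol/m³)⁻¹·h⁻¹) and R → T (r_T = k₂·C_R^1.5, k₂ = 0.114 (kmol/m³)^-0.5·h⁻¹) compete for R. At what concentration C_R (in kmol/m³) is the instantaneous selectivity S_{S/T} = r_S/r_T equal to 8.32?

2.38 kmol/m³

S_{S/T} = (k₁/k₂)·C_R^0.5 ⇒ C_R = (S·k₂/k₁)^(2).
= (8.32×0.114/0.615)^(2) = (1.542)^(2) = 2.38 kmol/m³.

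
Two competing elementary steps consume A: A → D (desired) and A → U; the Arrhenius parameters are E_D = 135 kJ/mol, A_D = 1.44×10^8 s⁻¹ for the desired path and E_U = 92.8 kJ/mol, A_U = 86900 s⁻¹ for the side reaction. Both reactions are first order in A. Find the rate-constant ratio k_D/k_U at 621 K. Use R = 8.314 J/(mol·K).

k_D/k_U = (A_D/A_U)·exp[−(E_D−E_U)/(RT)] = (A_D/A_U)·exp[(E_U−E_D)/(RT)].
(E_U−E_D)/(RT) = (92.8−135)×10³/(8.314×621) = -42200/5163 = -8.174.
k_D/k_U = (1.44×10^8/86900)·exp(-8.174) = 1657 × 2.820×10^-4 = 0.467.

0.467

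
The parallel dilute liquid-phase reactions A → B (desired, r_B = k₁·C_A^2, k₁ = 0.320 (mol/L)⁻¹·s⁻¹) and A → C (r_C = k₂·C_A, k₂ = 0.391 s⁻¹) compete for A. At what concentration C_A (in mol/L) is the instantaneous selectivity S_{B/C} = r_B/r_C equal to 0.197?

0.241 mol/L

S_{B/C} = (k₁/k₂)·C_A ⇒ C_A = S·k₂/k₁.
= 0.197×0.391/0.320 = 0.241 mol/L.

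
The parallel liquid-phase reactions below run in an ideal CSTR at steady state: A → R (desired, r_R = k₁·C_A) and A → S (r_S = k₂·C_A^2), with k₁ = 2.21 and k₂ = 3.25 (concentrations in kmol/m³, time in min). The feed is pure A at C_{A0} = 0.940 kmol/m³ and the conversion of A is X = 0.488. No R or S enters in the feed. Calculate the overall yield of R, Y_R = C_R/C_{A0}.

0.286

Exit C_A = C_{A0}(1−X) = 0.940×0.512 = 0.4813 kmol/m³.
Rates in a CSTR are evaluated at the outlet concentration: r_R = 2.21×0.4813 = 1.064, r_S = 3.25×0.4813^2 = 0.7528.
Fraction of consumed A going to R: r_R/(r_R+r_S) = 0.5856.
C_R = 0.5856·C_{A0}·X = 0.5856×0.940×0.488 = 0.269 kmol/m³; Y_R = C_R/C_{A0} = 0.286.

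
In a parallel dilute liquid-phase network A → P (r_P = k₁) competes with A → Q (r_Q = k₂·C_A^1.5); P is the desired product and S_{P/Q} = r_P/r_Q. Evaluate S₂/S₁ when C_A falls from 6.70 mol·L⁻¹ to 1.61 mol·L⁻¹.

8.49

S_{P/Q} = (k₁/k₂)·C_A^-1.5, so S₂/S₁ = (C_{A,2}/C_{A,1})^-1.5.
= (1.61/6.70)^(-1.5) = (0.2403)^(-1.5) = 8.49.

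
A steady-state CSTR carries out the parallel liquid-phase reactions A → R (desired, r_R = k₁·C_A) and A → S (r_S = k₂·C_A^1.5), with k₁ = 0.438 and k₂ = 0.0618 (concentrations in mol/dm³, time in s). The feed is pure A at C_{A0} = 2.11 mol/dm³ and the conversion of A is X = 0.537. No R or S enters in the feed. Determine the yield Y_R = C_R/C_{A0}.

Exit C_A = C_{A0}(1−X) = 2.11×0.463 = 0.9769 mol/dm³.
Rates in a CSTR are evaluated at the outlet concentration: r_R = 0.438×0.9769 = 0.4279, r_S = 0.0618×0.9769^1.5 = 0.05967.
Fraction of consumed A going to R: r_R/(r_R+r_S) = 0.8776.
C_R = 0.8776·C_{A0}·X = 0.8776×2.11×0.537 = 0.994 mol/dm³; Y_R = C_R/C_{A0} = 0.471.

0.471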